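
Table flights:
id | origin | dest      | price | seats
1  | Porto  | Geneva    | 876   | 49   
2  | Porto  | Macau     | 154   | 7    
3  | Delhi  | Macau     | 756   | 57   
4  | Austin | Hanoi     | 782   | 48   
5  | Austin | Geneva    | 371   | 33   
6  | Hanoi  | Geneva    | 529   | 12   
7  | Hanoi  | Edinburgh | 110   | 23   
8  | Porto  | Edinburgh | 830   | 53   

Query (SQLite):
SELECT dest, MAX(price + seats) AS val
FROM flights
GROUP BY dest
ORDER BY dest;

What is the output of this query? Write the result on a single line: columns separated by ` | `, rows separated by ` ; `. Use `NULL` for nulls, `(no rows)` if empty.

Edinburgh | 883 ; Geneva | 925 ; Hanoi | 830 ; Macau | 813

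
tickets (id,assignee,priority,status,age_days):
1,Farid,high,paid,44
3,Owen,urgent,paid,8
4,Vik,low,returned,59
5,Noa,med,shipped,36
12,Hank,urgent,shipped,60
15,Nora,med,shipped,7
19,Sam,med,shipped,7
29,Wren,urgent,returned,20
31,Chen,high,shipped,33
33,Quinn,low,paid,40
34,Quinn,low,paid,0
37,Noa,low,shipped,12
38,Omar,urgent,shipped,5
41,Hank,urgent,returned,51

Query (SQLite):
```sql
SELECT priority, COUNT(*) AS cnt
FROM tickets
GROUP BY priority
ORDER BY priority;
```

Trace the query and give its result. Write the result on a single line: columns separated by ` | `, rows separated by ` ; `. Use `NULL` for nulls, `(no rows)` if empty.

high | 2 ; low | 4 ; med | 3 ; urgent | 5

Partition tickets by priority; compute COUNT(*) within each group.
  high: ids {1, 31} → COUNT(*)=2
  low: ids {4, 33, 34, 37} → COUNT(*)=4
  med: ids {5, 15, 19} → COUNT(*)=3
  urgent: ids {3, 12, 29, 38, 41} → COUNT(*)=5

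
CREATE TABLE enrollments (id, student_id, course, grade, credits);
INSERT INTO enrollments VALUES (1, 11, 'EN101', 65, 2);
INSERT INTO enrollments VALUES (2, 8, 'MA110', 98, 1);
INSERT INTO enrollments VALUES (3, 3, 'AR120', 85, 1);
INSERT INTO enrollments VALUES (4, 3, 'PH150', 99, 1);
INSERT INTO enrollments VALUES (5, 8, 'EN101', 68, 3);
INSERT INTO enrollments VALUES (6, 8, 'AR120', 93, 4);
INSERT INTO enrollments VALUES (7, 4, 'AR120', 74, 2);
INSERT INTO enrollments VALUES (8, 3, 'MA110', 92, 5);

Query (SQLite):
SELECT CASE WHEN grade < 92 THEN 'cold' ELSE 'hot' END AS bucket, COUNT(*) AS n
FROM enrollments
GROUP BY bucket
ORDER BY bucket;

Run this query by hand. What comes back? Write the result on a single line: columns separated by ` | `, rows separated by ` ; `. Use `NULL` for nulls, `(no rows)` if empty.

cold | 4 ; hot | 4

Bucket rows by grade < 92 → 'cold' else 'hot'; count each bucket.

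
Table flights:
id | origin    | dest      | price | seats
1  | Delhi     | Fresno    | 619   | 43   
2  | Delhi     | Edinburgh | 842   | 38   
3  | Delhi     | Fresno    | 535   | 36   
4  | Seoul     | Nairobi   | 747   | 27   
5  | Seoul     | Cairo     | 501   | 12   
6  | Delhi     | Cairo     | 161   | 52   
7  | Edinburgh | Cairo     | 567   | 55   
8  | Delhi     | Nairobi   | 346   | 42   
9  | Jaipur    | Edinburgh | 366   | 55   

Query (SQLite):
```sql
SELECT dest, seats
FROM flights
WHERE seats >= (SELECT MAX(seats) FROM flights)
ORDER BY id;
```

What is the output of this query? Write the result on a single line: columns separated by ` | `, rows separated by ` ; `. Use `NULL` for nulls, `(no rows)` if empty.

Cairo | 55 ; Edinburgh | 55

Scalar subquery: MAX(seats) over all flights rows = 55.
Keep rows where seats >= that value.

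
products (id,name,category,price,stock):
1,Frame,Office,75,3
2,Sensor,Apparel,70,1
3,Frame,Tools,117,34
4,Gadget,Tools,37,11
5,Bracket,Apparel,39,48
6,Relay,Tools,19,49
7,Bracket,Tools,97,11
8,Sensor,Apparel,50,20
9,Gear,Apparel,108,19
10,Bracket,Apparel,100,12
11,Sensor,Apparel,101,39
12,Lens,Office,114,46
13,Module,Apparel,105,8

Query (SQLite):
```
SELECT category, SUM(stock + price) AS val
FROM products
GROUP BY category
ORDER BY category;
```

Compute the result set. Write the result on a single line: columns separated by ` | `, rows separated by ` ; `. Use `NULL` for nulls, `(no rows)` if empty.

For each row compute stock + price.
Group by category; take SUM of the expression per group.
  Apparel: ids {2, 5, 8, 9, 10, 11, 13} → SUM(stock + price)=720
  Office: ids {1, 12} → SUM(stock + price)=238
  Tools: ids {3, 4, 6, 7} → SUM(stock + price)=375

Apparel | 720 ; Office | 238 ; Tools | 375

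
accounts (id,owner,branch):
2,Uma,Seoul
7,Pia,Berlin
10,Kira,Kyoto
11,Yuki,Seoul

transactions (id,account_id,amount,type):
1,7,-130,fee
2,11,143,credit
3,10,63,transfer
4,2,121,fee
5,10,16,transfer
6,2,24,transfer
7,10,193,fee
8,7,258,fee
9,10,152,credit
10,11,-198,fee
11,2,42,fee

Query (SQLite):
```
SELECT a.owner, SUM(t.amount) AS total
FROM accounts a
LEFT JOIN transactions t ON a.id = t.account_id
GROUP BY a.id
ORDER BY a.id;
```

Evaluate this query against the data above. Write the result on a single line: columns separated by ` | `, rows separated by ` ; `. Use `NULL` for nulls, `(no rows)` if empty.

LEFT JOIN keeps every accounts row; unmatched ones get NULL for transactions columns.
Group by accounts.id and compute SUM(t.amount). SUM over an all-NULL group is NULL.
  2: ids {4, 6, 11} → SUM(t.amount)=187
  7: ids {1, 8} → SUM(t.amount)=128
  10: ids {3, 5, 7, 9} → SUM(t.amount)=424
  11: ids {2, 10} → SUM(t.amount)=-55

Uma | 187 ; Pia | 128 ; Kira | 424 ; Yuki | -55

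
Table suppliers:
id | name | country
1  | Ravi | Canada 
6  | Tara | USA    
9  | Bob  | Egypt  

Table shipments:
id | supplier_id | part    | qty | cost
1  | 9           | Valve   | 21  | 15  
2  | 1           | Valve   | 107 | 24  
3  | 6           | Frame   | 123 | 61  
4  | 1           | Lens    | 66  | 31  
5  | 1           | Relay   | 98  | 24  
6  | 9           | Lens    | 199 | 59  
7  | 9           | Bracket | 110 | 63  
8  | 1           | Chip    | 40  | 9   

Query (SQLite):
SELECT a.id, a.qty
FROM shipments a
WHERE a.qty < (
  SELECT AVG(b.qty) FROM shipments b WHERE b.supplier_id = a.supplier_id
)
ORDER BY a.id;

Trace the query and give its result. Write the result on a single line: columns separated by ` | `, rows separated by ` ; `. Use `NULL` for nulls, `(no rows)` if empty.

1 | 21 ; 4 | 66 ; 8 | 40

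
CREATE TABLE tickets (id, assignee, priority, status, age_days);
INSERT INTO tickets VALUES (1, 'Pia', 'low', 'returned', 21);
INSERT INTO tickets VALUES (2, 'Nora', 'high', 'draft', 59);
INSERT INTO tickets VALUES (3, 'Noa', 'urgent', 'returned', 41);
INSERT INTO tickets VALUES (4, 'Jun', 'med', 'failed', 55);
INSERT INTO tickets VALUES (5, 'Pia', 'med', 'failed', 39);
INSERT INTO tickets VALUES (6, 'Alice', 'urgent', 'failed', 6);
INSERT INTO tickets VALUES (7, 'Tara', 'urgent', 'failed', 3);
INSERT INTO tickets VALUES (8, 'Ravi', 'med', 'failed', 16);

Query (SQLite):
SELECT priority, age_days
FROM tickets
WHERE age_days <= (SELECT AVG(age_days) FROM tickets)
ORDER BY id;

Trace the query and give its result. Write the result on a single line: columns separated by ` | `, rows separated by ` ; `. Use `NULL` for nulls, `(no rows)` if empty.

low | 21 ; urgent | 6 ; urgent | 3 ; med | 16

Scalar subquery: AVG(age_days) over all tickets rows = 30.0.
Keep rows where age_days <= that value.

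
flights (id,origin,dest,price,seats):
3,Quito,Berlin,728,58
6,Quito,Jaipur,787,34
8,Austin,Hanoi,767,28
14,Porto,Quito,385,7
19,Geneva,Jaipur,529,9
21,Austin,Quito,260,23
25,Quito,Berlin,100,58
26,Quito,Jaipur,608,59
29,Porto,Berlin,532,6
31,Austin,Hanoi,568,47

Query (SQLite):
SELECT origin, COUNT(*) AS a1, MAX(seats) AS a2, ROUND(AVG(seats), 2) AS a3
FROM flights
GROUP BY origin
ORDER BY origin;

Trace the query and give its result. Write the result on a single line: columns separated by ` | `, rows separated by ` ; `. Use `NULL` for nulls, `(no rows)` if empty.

Austin | 3 | 47 | 32.67 ; Geneva | 1 | 9 | 9 ; Porto | 2 | 7 | 6.5 ; Quito | 4 | 59 | 52.25

Group flights by origin.
Per group compute: COUNT(*), MAX(seats), ROUND(AVG(seats), 2).
  Austin: ids {8, 21, 31} → COUNT(*)=3, MAX(seats)=47, ROUND(AVG(seats), 2)=32.67
  Geneva: ids {19} → COUNT(*)=1, MAX(seats)=9, ROUND(AVG(seats), 2)=9
  Porto: ids {14, 29} → COUNT(*)=2, MAX(seats)=7, ROUND(AVG(seats), 2)=6.5
  Quito: ids {3, 6, 25, 26} → COUNT(*)=4, MAX(seats)=59, ROUND(AVG(seats), 2)=52.25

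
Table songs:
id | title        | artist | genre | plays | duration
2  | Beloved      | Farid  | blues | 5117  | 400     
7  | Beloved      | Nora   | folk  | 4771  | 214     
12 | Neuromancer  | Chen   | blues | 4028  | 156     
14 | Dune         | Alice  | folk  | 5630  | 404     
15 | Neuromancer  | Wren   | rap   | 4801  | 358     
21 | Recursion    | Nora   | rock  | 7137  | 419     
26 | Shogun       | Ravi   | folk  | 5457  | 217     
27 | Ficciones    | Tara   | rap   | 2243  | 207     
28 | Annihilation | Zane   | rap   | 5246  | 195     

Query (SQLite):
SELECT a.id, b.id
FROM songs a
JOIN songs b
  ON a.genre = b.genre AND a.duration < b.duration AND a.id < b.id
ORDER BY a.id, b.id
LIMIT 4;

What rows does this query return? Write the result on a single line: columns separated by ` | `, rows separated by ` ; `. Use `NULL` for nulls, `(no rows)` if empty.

7 | 14 ; 7 | 26

Pairs (a,b) with same genre, a.duration < b.duration, a.id < b.id.
genre groups: blues:{2,12} folk:{7,14,26} rap:{15,27,28} rock:{21}
Ordered by (a.id, b.id); first 4.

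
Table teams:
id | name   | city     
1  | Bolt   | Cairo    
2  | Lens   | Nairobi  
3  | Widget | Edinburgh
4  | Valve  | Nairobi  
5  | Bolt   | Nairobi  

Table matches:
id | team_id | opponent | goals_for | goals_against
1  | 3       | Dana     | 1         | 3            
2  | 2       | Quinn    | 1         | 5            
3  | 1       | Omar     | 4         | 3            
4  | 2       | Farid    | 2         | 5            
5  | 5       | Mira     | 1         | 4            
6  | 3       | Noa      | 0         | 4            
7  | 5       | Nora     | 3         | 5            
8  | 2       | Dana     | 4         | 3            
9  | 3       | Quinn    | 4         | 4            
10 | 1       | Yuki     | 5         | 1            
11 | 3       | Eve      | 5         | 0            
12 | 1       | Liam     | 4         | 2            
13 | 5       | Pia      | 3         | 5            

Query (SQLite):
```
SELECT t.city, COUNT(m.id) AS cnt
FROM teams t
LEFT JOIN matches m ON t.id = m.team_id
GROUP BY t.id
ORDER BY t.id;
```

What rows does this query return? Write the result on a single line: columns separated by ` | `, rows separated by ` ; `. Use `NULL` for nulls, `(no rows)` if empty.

Cairo | 3 ; Nairobi | 3 ; Edinburgh | 4 ; Nairobi | 0 ; Nairobi | 3

LEFT JOIN keeps every teams row; unmatched ones get NULL for matches columns.
Group by teams.id and compute COUNT(m.id). COUNT(col) of an all-NULL group is 0.
  1: ids {3, 10, 12} → COUNT(m.id)=3
  2: ids {2, 4, 8} → COUNT(m.id)=3
  3: ids {1, 6, 9, 11} → COUNT(m.id)=4
  4: ids {—} → COUNT(m.id)=0
  5: ids {5, 7, 13} → COUNT(m.id)=3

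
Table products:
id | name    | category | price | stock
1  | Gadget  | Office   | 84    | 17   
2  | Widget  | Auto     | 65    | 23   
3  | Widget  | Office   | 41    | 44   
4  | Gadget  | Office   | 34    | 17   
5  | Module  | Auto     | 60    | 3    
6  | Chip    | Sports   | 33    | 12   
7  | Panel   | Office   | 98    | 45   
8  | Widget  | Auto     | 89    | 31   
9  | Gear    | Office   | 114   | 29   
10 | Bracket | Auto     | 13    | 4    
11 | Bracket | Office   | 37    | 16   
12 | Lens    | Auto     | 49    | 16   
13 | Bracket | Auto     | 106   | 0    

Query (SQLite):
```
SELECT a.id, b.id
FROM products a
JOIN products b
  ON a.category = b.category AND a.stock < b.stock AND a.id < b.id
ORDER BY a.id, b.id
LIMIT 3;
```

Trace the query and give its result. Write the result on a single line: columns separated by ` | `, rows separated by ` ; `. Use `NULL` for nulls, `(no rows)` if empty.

Pairs (a,b) with same category, a.stock < b.stock, a.id < b.id.
category groups: Auto:{2,5,8,10,12,13} Office:{1,3,4,7,9,11} Sports:{6}
Ordered by (a.id, b.id); first 3.

1 | 3 ; 1 | 7 ; 1 | 9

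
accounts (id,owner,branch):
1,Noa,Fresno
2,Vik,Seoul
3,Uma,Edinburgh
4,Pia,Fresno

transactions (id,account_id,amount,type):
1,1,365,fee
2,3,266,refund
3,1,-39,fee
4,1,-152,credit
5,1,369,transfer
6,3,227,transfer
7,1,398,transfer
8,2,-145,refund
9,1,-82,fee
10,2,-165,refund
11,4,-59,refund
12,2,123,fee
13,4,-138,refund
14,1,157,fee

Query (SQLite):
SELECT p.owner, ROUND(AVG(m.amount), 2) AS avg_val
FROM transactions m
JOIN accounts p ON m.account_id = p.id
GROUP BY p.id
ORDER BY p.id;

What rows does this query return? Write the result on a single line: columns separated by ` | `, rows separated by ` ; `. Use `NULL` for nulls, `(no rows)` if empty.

Join each transactions row to its accounts via account_id.
Group joined rows by accounts.id; compute ROUND(AVG(m.amount), 2) per group.
  1: ids {1, 3, 4, 5, 7, 9, 14} → ROUND(AVG(m.amount), 2)=145.14
  2: ids {8, 10, 12} → ROUND(AVG(m.amount), 2)=-62.33
  3: ids {2, 6} → ROUND(AVG(m.amount), 2)=246.5
  4: ids {11, 13} → ROUND(AVG(m.amount), 2)=-98.5

Noa | 145.14 ; Vik | -62.33 ; Uma | 246.5 ; Pia | -98.5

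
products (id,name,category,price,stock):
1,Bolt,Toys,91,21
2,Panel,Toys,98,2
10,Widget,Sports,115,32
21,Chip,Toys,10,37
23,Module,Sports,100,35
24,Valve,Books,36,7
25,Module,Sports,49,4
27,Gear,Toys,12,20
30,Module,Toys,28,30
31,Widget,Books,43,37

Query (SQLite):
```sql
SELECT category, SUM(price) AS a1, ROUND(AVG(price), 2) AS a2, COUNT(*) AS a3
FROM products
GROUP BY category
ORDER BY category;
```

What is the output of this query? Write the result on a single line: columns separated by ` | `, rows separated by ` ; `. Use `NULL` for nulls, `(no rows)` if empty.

Group products by category.
Per group compute: SUM(price), ROUND(AVG(price), 2), COUNT(*).
  Books: ids {24, 31} → SUM(price)=79, ROUND(AVG(price), 2)=39.5, COUNT(*)=2
  Sports: ids {10, 23, 25} → SUM(price)=264, ROUND(AVG(price), 2)=88, COUNT(*)=3
  Toys: ids {1, 2, 21, 27, 30} → SUM(price)=239, ROUND(AVG(price), 2)=47.8, COUNT(*)=5

Books | 79 | 39.5 | 2 ; Sports | 264 | 88 | 3 ; Toys | 239 | 47.8 | 5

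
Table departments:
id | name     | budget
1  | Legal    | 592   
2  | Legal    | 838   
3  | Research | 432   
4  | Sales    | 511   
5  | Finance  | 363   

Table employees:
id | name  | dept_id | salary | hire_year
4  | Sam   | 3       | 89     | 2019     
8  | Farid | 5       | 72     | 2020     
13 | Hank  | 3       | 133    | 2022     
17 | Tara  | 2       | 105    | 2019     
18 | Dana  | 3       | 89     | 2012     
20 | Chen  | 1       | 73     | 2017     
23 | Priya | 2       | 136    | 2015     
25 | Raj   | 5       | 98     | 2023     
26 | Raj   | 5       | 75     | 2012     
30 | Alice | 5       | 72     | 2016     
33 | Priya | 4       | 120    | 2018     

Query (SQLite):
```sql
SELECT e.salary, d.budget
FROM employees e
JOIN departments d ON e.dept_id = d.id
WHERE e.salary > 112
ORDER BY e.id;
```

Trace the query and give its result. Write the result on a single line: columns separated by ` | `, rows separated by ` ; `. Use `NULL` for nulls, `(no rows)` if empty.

Each employees row matches the departments row where dept_id = departments.id.
Then keep rows with e.salary > 112.

133 | 432 ; 136 | 838 ; 120 | 511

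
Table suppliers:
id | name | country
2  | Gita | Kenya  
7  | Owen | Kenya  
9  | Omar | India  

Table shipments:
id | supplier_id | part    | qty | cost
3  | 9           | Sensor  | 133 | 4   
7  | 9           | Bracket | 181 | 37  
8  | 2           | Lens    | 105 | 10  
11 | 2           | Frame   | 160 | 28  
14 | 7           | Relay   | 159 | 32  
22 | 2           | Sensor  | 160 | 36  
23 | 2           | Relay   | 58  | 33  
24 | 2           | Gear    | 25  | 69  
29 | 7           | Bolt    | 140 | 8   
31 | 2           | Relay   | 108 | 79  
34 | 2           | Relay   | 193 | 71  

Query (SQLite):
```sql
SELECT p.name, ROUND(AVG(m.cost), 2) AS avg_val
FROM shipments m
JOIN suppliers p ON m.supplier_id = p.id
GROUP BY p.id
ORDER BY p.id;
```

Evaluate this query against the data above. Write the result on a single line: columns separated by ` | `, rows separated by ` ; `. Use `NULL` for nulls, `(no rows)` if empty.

Gita | 46.57 ; Owen | 20 ; Omar | 20.5

Join each shipments row to its suppliers via supplier_id.
Group joined rows by suppliers.id; compute ROUND(AVG(m.cost), 2) per group.
  2: ids {8, 11, 22, 23, 24, 31, 34} → ROUND(AVG(m.cost), 2)=46.57
  7: ids {14, 29} → ROUND(AVG(m.cost), 2)=20
  9: ids {3, 7} → ROUND(AVG(m.cost), 2)=20.5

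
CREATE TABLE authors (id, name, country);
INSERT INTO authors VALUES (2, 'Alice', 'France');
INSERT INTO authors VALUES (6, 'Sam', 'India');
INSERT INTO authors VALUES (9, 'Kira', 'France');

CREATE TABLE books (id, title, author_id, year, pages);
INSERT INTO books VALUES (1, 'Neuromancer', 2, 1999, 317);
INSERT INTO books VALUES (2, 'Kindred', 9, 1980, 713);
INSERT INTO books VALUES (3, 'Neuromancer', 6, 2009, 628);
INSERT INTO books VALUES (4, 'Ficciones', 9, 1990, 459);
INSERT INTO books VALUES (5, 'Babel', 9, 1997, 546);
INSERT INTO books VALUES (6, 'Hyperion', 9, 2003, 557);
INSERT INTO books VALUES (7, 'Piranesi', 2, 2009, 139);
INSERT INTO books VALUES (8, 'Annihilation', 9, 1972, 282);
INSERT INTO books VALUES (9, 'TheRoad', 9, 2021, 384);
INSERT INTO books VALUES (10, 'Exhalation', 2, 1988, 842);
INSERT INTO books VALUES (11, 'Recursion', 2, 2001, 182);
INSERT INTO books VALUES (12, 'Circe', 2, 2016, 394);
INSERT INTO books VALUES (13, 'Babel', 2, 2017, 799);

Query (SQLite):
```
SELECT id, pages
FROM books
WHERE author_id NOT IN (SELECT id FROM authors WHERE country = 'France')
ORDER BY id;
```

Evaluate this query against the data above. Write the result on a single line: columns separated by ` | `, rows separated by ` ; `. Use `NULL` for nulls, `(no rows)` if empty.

3 | 628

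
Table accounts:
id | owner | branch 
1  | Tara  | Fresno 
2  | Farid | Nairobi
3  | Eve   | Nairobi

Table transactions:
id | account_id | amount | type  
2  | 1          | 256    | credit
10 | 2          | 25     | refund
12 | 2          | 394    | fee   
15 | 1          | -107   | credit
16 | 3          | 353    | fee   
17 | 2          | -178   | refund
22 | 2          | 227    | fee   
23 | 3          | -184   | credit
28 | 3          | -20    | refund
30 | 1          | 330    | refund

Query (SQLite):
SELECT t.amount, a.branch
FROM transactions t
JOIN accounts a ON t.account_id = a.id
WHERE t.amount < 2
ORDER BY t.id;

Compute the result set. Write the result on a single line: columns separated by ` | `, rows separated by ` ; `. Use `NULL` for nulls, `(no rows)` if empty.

-107 | Fresno ; -178 | Nairobi ; -184 | Nairobi ; -20 | Nairobi

Each transactions row matches the accounts row where account_id = accounts.id.
Then keep rows with t.amount < 2.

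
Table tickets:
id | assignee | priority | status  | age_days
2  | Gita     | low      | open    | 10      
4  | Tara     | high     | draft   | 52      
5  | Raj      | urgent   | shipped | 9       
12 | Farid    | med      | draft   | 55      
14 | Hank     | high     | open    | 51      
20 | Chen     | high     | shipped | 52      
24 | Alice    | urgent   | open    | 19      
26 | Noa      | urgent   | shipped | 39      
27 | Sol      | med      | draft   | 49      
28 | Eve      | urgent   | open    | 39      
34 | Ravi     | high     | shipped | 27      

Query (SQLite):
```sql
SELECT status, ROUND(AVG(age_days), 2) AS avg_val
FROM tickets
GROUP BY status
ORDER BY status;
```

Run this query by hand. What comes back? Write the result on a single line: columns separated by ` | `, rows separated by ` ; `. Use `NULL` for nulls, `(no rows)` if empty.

draft | 52 ; open | 29.75 ; shipped | 31.75

Partition tickets by status; compute ROUND(AVG(age_days), 2) within each group.
  draft: ids {4, 12, 27} → ROUND(AVG(age_days), 2)=52
  open: ids {2, 14, 24, 28} → ROUND(AVG(age_days), 2)=29.75
  shipped: ids {5, 20, 26, 34} → ROUND(AVG(age_days), 2)=31.75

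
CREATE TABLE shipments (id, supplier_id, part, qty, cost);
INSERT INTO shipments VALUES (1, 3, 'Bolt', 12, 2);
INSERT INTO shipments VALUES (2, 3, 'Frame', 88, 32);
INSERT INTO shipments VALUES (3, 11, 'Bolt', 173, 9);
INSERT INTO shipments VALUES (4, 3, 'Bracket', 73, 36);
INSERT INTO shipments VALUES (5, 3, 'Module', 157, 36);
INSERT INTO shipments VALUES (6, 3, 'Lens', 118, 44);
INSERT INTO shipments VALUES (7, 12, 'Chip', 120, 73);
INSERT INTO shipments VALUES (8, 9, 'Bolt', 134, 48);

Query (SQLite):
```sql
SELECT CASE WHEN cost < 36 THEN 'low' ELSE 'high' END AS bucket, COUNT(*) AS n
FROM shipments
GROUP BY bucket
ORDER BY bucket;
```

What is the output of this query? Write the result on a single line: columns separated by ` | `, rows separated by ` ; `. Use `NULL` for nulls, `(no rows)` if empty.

high | 5 ; low | 3

Bucket rows by cost < 36 → 'low' else 'high'; count each bucket.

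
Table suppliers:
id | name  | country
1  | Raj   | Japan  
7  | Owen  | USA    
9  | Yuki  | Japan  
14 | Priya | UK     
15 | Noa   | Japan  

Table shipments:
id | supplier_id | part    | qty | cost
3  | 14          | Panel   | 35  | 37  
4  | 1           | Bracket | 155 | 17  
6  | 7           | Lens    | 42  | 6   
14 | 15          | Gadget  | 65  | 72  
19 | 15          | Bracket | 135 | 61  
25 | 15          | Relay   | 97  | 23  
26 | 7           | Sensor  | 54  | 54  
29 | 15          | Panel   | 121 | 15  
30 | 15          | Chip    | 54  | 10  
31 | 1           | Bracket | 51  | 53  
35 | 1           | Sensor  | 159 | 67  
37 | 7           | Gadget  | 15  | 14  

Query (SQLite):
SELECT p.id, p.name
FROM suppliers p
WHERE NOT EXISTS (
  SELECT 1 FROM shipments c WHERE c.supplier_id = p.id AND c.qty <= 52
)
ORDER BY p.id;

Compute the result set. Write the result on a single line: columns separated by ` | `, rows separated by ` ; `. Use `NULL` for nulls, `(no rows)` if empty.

9 | Yuki ; 15 | Noa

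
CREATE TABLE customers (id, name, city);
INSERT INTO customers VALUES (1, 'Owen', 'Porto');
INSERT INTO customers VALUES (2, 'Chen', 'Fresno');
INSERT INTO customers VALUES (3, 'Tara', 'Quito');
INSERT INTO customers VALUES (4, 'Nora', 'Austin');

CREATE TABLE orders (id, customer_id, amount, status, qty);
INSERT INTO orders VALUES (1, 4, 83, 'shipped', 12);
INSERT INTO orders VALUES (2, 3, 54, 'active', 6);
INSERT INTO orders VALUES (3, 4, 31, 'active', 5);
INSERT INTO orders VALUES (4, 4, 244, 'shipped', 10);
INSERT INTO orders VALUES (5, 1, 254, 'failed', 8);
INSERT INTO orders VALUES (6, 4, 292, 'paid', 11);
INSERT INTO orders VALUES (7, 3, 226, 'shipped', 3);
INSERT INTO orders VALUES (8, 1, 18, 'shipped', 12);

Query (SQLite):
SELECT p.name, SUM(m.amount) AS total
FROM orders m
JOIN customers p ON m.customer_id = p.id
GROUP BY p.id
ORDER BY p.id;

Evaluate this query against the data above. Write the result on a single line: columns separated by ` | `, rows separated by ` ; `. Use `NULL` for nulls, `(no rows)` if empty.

Join each orders row to its customers via customer_id.
Group joined rows by customers.id; compute SUM(m.amount) per group.
  1: ids {5, 8} → SUM(m.amount)=272
  3: ids {2, 7} → SUM(m.amount)=280
  4: ids {1, 3, 4, 6} → SUM(m.amount)=650

Owen | 272 ; Tara | 280 ; Nora | 650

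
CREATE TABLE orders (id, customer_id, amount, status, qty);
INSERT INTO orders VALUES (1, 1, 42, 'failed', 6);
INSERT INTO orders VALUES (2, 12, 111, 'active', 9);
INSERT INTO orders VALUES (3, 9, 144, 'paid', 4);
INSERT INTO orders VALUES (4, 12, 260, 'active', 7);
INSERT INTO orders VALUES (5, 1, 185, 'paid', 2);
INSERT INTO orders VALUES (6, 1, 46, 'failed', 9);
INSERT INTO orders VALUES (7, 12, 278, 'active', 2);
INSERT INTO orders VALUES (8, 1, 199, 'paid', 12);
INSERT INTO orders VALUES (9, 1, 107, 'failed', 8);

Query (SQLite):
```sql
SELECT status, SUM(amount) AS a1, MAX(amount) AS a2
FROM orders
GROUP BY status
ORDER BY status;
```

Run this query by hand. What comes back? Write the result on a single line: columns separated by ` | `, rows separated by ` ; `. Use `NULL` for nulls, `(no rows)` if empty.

Group orders by status.
Per group compute: SUM(amount), MAX(amount).
  active: ids {2, 4, 7} → SUM(amount)=649, MAX(amount)=278
  failed: ids {1, 6, 9} → SUM(amount)=195, MAX(amount)=107
  paid: ids {3, 5, 8} → SUM(amount)=528, MAX(amount)=199

active | 649 | 278 ; failed | 195 | 107 ; paid | 528 | 199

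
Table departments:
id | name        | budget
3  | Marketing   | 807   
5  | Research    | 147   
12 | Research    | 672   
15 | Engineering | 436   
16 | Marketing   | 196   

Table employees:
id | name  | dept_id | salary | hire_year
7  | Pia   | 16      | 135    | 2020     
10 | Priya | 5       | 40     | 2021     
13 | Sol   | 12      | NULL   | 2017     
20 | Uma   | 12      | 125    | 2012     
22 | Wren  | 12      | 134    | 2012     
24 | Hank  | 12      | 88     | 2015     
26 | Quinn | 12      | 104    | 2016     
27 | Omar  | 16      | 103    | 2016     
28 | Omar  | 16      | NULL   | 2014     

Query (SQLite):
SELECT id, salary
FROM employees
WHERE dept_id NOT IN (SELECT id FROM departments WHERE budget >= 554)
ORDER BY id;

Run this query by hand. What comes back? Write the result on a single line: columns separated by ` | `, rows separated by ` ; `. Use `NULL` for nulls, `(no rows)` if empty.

Inner query: departments.id where budget >= 554.
Outer: keep employees rows whose dept_id is not in that set.
Inner query → {3, 12}

7 | 135 ; 10 | 40 ; 27 | 103 ; 28 | NULL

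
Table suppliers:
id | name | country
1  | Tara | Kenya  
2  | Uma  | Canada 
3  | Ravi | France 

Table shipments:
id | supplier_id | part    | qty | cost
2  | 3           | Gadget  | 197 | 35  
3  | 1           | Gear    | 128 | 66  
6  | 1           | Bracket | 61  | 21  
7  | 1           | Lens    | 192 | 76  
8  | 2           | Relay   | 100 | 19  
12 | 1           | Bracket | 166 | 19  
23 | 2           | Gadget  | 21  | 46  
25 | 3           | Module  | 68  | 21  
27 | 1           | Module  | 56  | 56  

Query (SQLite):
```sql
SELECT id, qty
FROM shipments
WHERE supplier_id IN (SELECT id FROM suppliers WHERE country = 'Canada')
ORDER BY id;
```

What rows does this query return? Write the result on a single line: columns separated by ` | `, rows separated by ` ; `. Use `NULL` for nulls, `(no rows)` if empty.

8 | 100 ; 23 | 21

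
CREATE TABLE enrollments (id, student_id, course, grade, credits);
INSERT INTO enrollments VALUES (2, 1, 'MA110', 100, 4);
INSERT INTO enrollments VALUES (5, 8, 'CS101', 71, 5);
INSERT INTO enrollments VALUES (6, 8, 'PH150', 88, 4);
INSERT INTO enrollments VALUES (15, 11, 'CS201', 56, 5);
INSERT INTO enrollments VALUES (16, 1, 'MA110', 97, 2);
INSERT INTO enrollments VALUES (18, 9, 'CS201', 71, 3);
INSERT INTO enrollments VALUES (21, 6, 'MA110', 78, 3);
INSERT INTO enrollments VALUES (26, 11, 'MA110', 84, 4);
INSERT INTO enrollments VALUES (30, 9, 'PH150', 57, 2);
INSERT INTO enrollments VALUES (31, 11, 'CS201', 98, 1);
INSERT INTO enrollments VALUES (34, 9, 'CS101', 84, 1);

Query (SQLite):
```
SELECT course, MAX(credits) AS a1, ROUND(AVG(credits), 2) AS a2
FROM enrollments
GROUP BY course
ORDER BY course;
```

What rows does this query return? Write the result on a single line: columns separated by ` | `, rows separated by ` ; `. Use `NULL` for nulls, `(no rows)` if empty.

CS101 | 5 | 3 ; CS201 | 5 | 3 ; MA110 | 4 | 3.25 ; PH150 | 4 | 3

Group enrollments by course.
Per group compute: MAX(credits), ROUND(AVG(credits), 2).
  CS101: ids {5, 34} → MAX(credits)=5, ROUND(AVG(credits), 2)=3
  CS201: ids {15, 18, 31} → MAX(credits)=5, ROUND(AVG(credits), 2)=3
  MA110: ids {2, 16, 21, 26} → MAX(credits)=4, ROUND(AVG(credits), 2)=3.25
  PH150: ids {6, 30} → MAX(credits)=4, ROUND(AVG(credits), 2)=3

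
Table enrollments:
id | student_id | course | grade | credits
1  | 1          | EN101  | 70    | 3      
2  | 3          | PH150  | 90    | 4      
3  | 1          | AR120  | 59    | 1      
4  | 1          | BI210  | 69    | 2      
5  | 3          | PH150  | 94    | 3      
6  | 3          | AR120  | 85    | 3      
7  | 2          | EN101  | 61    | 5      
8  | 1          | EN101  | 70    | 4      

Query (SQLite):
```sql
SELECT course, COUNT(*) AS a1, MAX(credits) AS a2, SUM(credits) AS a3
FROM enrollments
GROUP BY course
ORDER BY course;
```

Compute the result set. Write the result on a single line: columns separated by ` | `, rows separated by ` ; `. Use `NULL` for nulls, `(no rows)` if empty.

AR120 | 2 | 3 | 4 ; BI210 | 1 | 2 | 2 ; EN101 | 3 | 5 | 12 ; PH150 | 2 | 4 | 7

Group enrollments by course.
Per group compute: COUNT(*), MAX(credits), SUM(credits).
  AR120: ids {3, 6} → COUNT(*)=2, MAX(credits)=3, SUM(credits)=4
  BI210: ids {4} → COUNT(*)=1, MAX(credits)=2, SUM(credits)=2
  EN101: ids {1, 7, 8} → COUNT(*)=3, MAX(credits)=5, SUM(credits)=12
  PH150: ids {2, 5} → COUNT(*)=2, MAX(credits)=4, SUM(credits)=7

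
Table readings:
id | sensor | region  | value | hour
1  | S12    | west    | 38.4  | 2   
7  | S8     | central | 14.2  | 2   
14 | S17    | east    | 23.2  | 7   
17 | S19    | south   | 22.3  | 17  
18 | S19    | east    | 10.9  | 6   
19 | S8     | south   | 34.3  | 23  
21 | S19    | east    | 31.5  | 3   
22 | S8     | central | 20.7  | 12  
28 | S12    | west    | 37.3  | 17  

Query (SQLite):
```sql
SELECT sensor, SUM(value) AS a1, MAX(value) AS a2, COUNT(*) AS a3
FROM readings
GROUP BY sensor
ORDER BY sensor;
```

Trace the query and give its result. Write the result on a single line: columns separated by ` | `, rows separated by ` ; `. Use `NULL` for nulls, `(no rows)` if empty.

Group readings by sensor.
Per group compute: SUM(value), MAX(value), COUNT(*).
  S12: ids {1, 28} → SUM(value)=75.7, MAX(value)=38.4, COUNT(*)=2
  S17: ids {14} → SUM(value)=23.2, MAX(value)=23.2, COUNT(*)=1
  S19: ids {17, 18, 21} → SUM(value)=64.7, MAX(value)=31.5, COUNT(*)=3
  S8: ids {7, 19, 22} → SUM(value)=69.2, MAX(value)=34.3, COUNT(*)=3

S12 | 75.7 | 38.4 | 2 ; S17 | 23.2 | 23.2 | 1 ; S19 | 64.7 | 31.5 | 3 ; S8 | 69.2 | 34.3 | 3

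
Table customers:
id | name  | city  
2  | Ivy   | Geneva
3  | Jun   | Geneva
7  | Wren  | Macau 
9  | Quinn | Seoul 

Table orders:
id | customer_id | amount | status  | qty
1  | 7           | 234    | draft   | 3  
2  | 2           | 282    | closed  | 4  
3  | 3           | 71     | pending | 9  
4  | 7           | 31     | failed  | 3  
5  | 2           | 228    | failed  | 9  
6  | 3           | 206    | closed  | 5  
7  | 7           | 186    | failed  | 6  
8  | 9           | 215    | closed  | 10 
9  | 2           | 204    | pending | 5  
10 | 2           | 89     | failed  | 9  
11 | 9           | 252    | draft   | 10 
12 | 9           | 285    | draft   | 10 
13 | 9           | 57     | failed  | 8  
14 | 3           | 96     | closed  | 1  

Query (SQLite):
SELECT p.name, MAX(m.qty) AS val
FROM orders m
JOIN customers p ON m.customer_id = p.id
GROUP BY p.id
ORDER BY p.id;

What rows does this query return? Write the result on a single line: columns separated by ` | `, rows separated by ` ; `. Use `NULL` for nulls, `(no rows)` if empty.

Join each orders row to its customers via customer_id.
Group joined rows by customers.id; compute MAX(m.qty) per group.
  2: ids {2, 5, 9, 10} → MAX(m.qty)=9
  3: ids {3, 6, 14} → MAX(m.qty)=9
  7: ids {1, 4, 7} → MAX(m.qty)=6
  9: ids {8, 11, 12, 13} → MAX(m.qty)=10

Ivy | 9 ; Jun | 9 ; Wren | 6 ; Quinn | 10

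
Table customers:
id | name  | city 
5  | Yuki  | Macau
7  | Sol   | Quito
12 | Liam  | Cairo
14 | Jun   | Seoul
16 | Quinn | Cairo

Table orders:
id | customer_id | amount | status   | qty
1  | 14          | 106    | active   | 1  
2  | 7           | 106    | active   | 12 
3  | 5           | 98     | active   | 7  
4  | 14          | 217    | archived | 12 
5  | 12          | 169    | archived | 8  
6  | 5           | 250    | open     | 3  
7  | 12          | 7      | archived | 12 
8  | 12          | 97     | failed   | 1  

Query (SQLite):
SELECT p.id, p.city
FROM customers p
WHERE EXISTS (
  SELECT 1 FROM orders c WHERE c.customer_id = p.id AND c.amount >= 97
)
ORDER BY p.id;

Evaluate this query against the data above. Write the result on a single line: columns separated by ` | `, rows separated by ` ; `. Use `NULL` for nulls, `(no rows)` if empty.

For each customers row, check whether any orders with matching customer_id has amount >= 97.
Keep rows where that is true.

5 | Macau ; 7 | Quito ; 12 | Cairo ; 14 | Seoul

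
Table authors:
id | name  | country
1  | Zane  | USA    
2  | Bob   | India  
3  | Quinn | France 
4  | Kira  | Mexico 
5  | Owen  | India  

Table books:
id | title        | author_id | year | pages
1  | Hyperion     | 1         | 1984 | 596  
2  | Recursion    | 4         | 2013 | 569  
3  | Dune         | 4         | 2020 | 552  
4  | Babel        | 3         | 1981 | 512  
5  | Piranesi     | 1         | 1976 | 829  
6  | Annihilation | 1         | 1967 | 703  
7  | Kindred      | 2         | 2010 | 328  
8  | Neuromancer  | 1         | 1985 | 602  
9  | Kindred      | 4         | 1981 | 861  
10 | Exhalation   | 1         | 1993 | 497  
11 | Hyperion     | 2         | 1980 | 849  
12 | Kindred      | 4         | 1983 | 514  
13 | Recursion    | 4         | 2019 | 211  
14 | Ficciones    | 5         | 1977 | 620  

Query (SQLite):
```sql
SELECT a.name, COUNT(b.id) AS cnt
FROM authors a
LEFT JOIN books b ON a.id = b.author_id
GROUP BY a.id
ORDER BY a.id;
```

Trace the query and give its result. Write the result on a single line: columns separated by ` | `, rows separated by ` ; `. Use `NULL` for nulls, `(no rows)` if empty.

Zane | 5 ; Bob | 2 ; Quinn | 1 ; Kira | 5 ; Owen | 1

LEFT JOIN keeps every authors row; unmatched ones get NULL for books columns.
Group by authors.id and compute COUNT(b.id). COUNT(col) of an all-NULL group is 0.
  1: ids {1, 5, 6, 8, 10} → COUNT(b.id)=5
  2: ids {7, 11} → COUNT(b.id)=2
  3: ids {4} → COUNT(b.id)=1
  4: ids {2, 3, 9, 12, 13} → COUNT(b.id)=5
  5: ids {14} → COUNT(b.id)=1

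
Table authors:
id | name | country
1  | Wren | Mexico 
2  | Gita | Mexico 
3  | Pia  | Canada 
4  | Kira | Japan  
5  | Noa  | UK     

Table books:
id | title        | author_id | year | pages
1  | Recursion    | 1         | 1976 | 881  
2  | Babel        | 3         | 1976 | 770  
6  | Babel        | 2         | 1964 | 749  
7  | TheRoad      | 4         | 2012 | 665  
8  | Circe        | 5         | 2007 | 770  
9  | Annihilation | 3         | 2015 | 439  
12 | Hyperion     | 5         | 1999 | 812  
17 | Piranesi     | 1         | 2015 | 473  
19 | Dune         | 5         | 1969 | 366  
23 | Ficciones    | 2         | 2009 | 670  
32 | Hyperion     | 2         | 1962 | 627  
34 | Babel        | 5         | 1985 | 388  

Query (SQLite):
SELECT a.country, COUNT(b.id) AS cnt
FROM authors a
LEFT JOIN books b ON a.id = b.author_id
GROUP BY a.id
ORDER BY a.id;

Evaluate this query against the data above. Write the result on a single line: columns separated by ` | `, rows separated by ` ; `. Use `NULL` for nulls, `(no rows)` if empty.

LEFT JOIN keeps every authors row; unmatched ones get NULL for books columns.
Group by authors.id and compute COUNT(b.id). COUNT(col) of an all-NULL group is 0.
  1: ids {1, 17} → COUNT(b.id)=2
  2: ids {6, 23, 32} → COUNT(b.id)=3
  3: ids {2, 9} → COUNT(b.id)=2
  4: ids {7} → COUNT(b.id)=1
  5: ids {8, 12, 19, 34} → COUNT(b.id)=4

Mexico | 2 ; Mexico | 3 ; Canada | 2 ; Japan | 1 ; UK | 4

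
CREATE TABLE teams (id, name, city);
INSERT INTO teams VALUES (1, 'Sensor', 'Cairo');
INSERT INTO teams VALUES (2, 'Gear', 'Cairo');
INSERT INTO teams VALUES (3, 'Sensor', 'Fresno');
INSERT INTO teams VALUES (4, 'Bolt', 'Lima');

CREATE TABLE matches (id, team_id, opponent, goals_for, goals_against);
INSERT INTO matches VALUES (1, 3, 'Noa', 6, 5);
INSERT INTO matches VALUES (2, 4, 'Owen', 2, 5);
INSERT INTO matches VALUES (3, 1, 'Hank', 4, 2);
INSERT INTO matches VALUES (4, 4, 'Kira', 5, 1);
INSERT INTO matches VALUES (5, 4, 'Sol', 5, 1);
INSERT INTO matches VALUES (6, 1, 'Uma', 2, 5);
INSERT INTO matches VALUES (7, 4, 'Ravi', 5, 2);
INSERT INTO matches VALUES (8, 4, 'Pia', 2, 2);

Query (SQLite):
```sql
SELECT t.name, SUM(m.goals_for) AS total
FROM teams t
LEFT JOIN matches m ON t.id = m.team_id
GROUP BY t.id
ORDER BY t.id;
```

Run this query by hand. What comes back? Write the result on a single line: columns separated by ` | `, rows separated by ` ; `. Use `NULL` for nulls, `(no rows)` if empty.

Sensor | 6 ; Gear | NULL ; Sensor | 6 ; Bolt | 19

LEFT JOIN keeps every teams row; unmatched ones get NULL for matches columns.
Group by teams.id and compute SUM(m.goals_for). SUM over an all-NULL group is NULL.
  1: ids {3, 6} → SUM(m.goals_for)=6
  2: ids {—} → SUM(m.goals_for)=NULL
  3: ids {1} → SUM(m.goals_for)=6
  4: ids {2, 4, 5, 7, 8} → SUM(m.goals_for)=19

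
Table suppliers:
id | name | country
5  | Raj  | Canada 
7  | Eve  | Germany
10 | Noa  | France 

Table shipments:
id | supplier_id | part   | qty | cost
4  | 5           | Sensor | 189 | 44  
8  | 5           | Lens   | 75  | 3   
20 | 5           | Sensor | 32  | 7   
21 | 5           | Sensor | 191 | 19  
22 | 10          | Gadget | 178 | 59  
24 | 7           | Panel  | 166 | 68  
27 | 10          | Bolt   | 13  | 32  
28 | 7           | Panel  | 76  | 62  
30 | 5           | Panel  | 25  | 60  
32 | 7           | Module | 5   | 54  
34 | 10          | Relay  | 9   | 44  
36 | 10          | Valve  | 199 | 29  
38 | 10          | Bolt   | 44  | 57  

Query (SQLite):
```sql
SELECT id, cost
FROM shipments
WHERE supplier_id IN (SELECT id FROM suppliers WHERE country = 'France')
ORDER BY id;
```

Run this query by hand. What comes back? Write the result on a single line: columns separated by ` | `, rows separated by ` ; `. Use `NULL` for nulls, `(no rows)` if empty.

22 | 59 ; 27 | 32 ; 34 | 44 ; 36 | 29 ; 38 | 57

Inner query: suppliers.id where country = 'France'.
Outer: keep shipments rows whose supplier_id is in that set.
Inner query → {10}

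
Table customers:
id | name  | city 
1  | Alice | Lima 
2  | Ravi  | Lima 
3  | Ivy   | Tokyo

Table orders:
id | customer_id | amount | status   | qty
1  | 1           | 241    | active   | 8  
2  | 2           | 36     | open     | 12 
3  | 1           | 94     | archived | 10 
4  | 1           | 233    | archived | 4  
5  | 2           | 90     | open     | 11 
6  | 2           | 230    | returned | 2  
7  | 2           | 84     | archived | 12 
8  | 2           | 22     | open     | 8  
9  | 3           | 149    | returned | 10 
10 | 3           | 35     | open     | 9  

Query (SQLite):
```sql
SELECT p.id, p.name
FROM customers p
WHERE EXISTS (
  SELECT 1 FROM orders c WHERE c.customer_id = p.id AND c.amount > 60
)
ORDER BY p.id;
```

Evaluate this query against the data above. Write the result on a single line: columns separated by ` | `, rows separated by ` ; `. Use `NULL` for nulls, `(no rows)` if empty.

1 | Alice ; 2 | Ravi ; 3 | Ivy

For each customers row, check whether any orders with matching customer_id has amount > 60.
Keep rows where that is true.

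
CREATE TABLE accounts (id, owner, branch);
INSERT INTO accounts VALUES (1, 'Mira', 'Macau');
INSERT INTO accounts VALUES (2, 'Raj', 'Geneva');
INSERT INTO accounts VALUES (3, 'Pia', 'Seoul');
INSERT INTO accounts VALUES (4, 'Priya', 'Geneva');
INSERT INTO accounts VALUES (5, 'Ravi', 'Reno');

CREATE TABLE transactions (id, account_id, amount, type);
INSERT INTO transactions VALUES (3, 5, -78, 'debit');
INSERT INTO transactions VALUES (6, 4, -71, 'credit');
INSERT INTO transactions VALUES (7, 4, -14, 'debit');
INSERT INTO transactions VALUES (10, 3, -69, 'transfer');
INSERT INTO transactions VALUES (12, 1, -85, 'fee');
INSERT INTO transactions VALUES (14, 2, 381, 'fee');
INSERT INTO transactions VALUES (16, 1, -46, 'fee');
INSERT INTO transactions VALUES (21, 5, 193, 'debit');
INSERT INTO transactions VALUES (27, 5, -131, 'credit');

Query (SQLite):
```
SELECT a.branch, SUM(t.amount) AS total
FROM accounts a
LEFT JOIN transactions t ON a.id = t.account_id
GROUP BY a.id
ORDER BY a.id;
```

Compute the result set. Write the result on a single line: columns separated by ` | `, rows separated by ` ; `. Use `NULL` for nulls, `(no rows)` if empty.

LEFT JOIN keeps every accounts row; unmatched ones get NULL for transactions columns.
Group by accounts.id and compute SUM(t.amount). SUM over an all-NULL group is NULL.
  1: ids {12, 16} → SUM(t.amount)=-131
  2: ids {14} → SUM(t.amount)=381
  3: ids {10} → SUM(t.amount)=-69
  4: ids {6, 7} → SUM(t.amount)=-85
  5: ids {3, 21, 27} → SUM(t.amount)=-16

Macau | -131 ; Geneva | 381 ; Seoul | -69 ; Geneva | -85 ; Reno | -16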